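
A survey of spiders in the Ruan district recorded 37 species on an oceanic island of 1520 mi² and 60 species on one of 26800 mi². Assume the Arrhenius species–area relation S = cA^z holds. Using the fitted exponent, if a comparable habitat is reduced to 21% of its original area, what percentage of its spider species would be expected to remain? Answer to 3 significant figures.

76.9%

z = ln(60/37) / ln(26800/1520) = 0.4834 / 2.8697 = 0.1685
S_new/S_old = (A_new/A_old)^z = 0.21^0.1685 = exp(0.1685 × -1.5606) = 0.7688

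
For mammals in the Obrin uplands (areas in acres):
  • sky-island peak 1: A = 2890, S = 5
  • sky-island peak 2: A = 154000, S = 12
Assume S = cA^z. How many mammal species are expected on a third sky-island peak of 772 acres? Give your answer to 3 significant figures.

3.74

z = ln(12/5) / ln(154000/2890) = 0.8755 / 3.9757 = 0.2202
c = 5 / 2890^0.2202 = 5 / 5.782 = 0.8647
S₃ = 0.8647 × 772^0.2202 = 0.8647 × 4.324 ≈ 3.739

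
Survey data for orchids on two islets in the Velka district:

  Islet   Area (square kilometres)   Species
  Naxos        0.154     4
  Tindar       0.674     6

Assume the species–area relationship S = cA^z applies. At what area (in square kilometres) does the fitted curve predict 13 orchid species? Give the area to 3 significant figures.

z = ln(6/4) / ln(0.674/0.154) = 0.4055 / 1.4763 = 0.2747
c = 4 / 0.154^0.2747 = 4 / 0.5982 = 6.687
A = (13/6.687)^(1/0.2747) ⇒ ln A = ln(1.944)/0.2747 = 2.4206
A = e^2.4206 ≈ 11.25 square kilometres

11.3 square kilometres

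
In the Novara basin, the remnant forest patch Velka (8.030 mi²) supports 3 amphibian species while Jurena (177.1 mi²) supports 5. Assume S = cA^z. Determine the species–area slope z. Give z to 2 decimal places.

0.17

Taking logs: ln S = ln c + z ln A, so z = (ln S₂ − ln S₁)/(ln A₂ − ln A₁).
z = ln(5/3) / ln(177.1/8.03) = ln(1.667) / ln(22.05) = 0.5108 / 3.0935 = 0.1651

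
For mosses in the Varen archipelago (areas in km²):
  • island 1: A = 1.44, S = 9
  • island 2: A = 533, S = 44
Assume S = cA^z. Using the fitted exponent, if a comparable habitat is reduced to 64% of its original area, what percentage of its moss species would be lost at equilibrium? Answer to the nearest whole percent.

11%

z = ln(44/9) / ln(533/1.44) = 1.5870 / 5.9139 = 0.2683
S_new/S_old = (A_new/A_old)^z = 0.64^0.2683 = exp(0.2683 × -0.4463) = 0.8871
Fraction lost = 1 − 0.8871 = 0.1129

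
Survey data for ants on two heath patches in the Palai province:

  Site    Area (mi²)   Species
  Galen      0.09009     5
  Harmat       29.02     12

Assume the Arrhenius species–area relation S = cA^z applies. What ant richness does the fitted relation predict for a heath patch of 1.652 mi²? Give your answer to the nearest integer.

z = ln(12/5) / ln(29.02/0.09009) = 0.8755 / 5.7749 = 0.1516
c = 5 / 0.09009^0.1516 = 5 / 0.6943 = 7.202
S₃ = 7.202 × 1.652^0.1516 = 7.202 × 1.079 ≈ 7.771

8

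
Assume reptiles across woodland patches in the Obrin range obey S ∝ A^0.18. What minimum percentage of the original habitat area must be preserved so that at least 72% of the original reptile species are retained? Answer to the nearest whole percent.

Need (A_new/A_old)^0.18 = 0.72, so A_new/A_old = 0.72^(1/0.18) = 0.72^5.556
ln(A_new/A_old) = ln 0.72 / 0.18 = -0.3285 / 0.18 = -1.8250
A_new/A_old = e^-1.8250 ≈ 0.1612

16%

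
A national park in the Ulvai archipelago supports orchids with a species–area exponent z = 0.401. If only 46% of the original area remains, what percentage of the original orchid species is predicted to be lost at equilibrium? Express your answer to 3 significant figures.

S_new/S_old = (A_new/A_old)^z = 0.46^0.401
= exp(0.401 × ln 0.46) = exp(0.401 × -0.7765) = exp(-0.3114) ≈ 0.7324
Fraction lost = 1 − 0.7324 = 0.2676

26.8%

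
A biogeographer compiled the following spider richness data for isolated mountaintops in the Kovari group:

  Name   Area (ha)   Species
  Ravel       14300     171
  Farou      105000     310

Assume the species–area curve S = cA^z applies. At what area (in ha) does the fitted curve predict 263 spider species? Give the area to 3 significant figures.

60500 ha

z = ln(310/171) / ln(105000/14300) = 0.5949 / 1.9937 = 0.2984
c = 171 / 14300^0.2984 = 171 / 17.38 = 9.842
A = (263/9.842)^(1/0.2984) ⇒ ln A = ln(26.72)/0.2984 = 11.0107
A = e^11.0107 ≈ 60519 ha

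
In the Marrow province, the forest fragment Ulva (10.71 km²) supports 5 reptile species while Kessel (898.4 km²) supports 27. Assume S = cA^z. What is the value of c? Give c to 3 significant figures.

2.03

z = ln(S₂/S₁) / ln(A₂/A₁) = ln(27/5) / ln(898.4/10.71) = 1.6864 / 4.4294 = 0.3807
c = S₁ / A₁^z = 5 / 10.71^0.3807 = 5 / 2.466 = 2.027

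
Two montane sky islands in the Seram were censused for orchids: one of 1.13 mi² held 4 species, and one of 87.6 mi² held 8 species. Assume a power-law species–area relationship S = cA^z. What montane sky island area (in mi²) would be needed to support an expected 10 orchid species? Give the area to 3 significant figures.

z = ln(8/4) / ln(87.6/1.13) = 0.6931 / 4.3506 = 0.1593
c = 4 / 1.13^0.1593 = 4 / 1.02 = 3.923
A = (10/3.923)^(1/0.1593) ⇒ ln A = ln(2.549)/0.1593 = 5.8733
A = e^5.8733 ≈ 355.4 mi²

355 mi²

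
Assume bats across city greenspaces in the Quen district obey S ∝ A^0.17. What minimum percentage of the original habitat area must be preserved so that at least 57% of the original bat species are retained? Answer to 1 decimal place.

Need (A_new/A_old)^0.17 = 0.57, so A_new/A_old = 0.57^(1/0.17) = 0.57^5.882
ln(A_new/A_old) = ln 0.57 / 0.17 = -0.5621 / 0.17 = -3.3066
A_new/A_old = e^-3.3066 ≈ 0.03664

3.7%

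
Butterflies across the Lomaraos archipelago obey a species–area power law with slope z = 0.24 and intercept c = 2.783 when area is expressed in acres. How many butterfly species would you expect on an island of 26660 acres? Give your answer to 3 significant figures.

32.1

S = 2.783 × 26660^0.24 = 2.783 × 11.54 ≈ 32.12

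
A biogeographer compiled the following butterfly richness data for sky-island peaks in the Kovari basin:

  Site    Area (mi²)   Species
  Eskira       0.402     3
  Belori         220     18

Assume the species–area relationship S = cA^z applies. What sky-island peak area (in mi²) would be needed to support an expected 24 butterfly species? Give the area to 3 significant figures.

605 mi²

z = ln(18/3) / ln(220/0.402) = 1.7918 / 6.3049 = 0.2842
c = 3 / 0.402^0.2842 = 3 / 0.7718 = 3.887
A = (24/3.887)^(1/0.2842) ⇒ ln A = ln(6.175)/0.2842 = 6.4059
A = e^6.4059 ≈ 605.4 mi²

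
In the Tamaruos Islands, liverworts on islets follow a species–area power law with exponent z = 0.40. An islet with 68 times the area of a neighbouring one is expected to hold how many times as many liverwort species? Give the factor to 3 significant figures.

S₂/S₁ = (A₂/A₁)^z = 68^0.4
ln(S₂/S₁) = 0.4 × ln 68 = 0.4 × 4.2195 = 1.6878
S₂/S₁ = e^1.6878 ≈ 5.408

5.41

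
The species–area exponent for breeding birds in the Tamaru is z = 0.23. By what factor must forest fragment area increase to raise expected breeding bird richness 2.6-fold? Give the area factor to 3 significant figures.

(A₂/A₁)^0.23 = 2.6, so A₂/A₁ = 2.6^(1/0.23) = 2.6^4.348
ln(A₂/A₁) = ln 2.6 / 0.23 = 0.9555 / 0.23 = 4.1544
A₂/A₁ = e^4.1544 ≈ 63.71

63.7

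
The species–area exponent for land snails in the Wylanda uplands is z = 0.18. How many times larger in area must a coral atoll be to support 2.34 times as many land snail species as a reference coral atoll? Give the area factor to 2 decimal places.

(A₂/A₁)^0.18 = 2.34, so A₂/A₁ = 2.34^(1/0.18) = 2.34^5.556
ln(A₂/A₁) = ln 2.34 / 0.18 = 0.8502 / 0.18 = 4.7231
A₂/A₁ = e^4.7231 ≈ 112.5

112.51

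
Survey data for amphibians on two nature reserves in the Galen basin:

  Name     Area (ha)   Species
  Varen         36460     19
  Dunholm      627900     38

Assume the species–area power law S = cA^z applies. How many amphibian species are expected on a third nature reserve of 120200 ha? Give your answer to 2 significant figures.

z = ln(38/19) / ln(627900/36460) = 0.6931 / 2.8462 = 0.2435
c = 19 / 36460^0.2435 = 19 / 12.91 = 1.472
S₃ = 1.472 × 120200^0.2435 = 1.472 × 17.26 ≈ 25.41

25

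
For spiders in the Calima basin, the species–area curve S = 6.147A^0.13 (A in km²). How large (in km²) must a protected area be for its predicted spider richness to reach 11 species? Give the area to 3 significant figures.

11 = 6.147 × A^0.13  ⇒  A^0.13 = 11/6.147 = 1.789
ln A = ln(1.789) / 0.13 = 0.5819 / 0.13 = 4.4764
A = e^4.4764 ≈ 87.92 km²

87.9 km²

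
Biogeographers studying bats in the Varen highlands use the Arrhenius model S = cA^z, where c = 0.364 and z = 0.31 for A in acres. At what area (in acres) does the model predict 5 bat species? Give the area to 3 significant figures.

5 = 0.364 × A^0.31  ⇒  A^0.31 = 5/0.364 = 13.74
ln A = ln(13.74) / 0.31 = 2.6200 / 0.31 = 8.4517
A = e^8.4517 ≈ 4683 acres

4680 acres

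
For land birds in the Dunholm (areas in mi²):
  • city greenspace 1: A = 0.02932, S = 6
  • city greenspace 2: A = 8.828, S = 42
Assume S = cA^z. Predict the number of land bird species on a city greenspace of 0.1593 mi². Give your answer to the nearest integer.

z = ln(42/6) / ln(8.828/0.02932) = 1.9459 / 5.7074 = 0.3409
c = 6 / 0.02932^0.3409 = 6 / 0.3002 = 19.99
S₃ = 19.99 × 0.1593^0.3409 = 19.99 × 0.5346 ≈ 10.68

11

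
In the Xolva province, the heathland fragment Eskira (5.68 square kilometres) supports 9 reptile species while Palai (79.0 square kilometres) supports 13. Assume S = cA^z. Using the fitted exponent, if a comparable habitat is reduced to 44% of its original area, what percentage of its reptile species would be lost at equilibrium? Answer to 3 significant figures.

10.8%

z = ln(13/9) / ln(79/5.68) = 0.3677 / 2.6325 = 0.1397
S_new/S_old = (A_new/A_old)^z = 0.44^0.1397 = exp(0.1397 × -0.8210) = 0.8917
Fraction lost = 1 − 0.8917 = 0.1083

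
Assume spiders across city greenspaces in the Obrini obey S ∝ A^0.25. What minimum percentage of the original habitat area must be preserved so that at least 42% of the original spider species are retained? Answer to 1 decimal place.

Need (A_new/A_old)^0.25 = 0.42, so A_new/A_old = 0.42^(1/0.25) = 0.42^4
ln(A_new/A_old) = ln 0.42 / 0.25 = -0.8675 / 0.25 = -3.4700
A_new/A_old = e^-3.4700 ≈ 0.03112

3.1%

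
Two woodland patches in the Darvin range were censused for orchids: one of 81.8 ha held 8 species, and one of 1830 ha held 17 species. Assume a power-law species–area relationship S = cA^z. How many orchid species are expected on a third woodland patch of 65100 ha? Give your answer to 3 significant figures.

z = ln(17/8) / ln(1830/81.8) = 0.7538 / 3.1078 = 0.2425
c = 8 / 81.8^0.2425 = 8 / 2.91 = 2.749
S₃ = 2.749 × 65100^0.2425 = 2.749 × 14.71 ≈ 40.43

40.4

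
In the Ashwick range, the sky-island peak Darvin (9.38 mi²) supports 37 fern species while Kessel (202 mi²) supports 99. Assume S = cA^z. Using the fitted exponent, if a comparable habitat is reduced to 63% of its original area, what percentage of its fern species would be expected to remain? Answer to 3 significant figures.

z = ln(99/37) / ln(202/9.38) = 0.9842 / 3.0697 = 0.3206
S_new/S_old = (A_new/A_old)^z = 0.63^0.3206 = exp(0.3206 × -0.4620) = 0.8623

86.2%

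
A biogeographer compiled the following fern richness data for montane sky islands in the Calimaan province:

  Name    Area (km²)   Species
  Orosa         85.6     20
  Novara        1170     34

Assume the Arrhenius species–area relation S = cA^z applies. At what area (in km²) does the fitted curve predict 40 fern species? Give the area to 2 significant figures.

2600 km²

z = ln(34/20) / ln(1170/85.6) = 0.5306 / 2.6151 = 0.2029
c = 20 / 85.6^0.2029 = 20 / 2.467 = 8.108
A = (40/8.108)^(1/0.2029) ⇒ ln A = ln(4.933)/0.2029 = 7.8657
A = e^7.8657 ≈ 2606 km²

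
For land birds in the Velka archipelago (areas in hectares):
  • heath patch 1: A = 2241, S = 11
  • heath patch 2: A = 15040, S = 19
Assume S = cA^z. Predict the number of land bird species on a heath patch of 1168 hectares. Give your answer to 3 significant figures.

z = ln(19/11) / ln(15040/2241) = 0.5465 / 1.9038 = 0.2871
c = 11 / 2241^0.2871 = 11 / 9.159 = 1.201
S₃ = 1.201 × 1168^0.2871 = 1.201 × 7.596 ≈ 9.123

9.12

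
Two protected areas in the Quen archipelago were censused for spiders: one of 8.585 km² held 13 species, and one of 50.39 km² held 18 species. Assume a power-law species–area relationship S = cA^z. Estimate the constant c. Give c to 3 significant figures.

8.75

z = ln(S₂/S₁) / ln(A₂/A₁) = ln(18/13) / ln(50.39/8.585) = 0.3254 / 1.7698 = 0.1839
c = S₁ / A₁^z = 13 / 8.585^0.1839 = 13 / 1.485 = 8.755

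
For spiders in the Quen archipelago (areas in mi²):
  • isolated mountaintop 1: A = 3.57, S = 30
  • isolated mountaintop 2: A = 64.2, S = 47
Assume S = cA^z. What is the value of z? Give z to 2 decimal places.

Taking logs: ln S = ln c + z ln A, so z = (ln S₂ − ln S₁)/(ln A₂ − ln A₁).
z = ln(47/30) / ln(64.2/3.57) = ln(1.567) / ln(17.98) = 0.4490 / 2.8894 = 0.1554

0.16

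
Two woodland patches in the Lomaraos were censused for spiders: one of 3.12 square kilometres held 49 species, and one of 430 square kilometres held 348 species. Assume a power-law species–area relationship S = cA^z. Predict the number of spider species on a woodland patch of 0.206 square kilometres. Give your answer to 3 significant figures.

z = ln(348/49) / ln(430/3.12) = 1.9604 / 4.9260 = 0.3980
c = 49 / 3.12^0.3980 = 49 / 1.573 = 31.16
S₃ = 31.16 × 0.206^0.3980 = 31.16 × 0.5333 ≈ 16.61

16.6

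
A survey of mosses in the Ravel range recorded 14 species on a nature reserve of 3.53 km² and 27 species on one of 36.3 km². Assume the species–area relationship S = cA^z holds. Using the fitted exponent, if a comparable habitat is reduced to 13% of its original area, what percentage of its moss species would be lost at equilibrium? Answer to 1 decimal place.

43.7%

z = ln(27/14) / ln(36.3/3.53) = 0.6568 / 2.3305 = 0.2818
S_new/S_old = (A_new/A_old)^z = 0.13^0.2818 = exp(0.2818 × -2.0402) = 0.5627
Fraction lost = 1 − 0.5627 = 0.4373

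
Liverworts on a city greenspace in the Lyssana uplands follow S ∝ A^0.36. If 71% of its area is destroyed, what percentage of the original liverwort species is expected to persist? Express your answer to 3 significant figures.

64.0%

S_new/S_old = (A_new/A_old)^z = 0.29^0.36
= exp(0.36 × ln 0.29) = exp(0.36 × -1.2379) = exp(-0.4456) ≈ 0.6404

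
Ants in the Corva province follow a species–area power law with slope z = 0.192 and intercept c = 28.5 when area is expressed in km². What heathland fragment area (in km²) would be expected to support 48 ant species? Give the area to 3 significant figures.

48 = 28.5 × A^0.192  ⇒  A^0.192 = 48/28.5 = 1.684
ln A = ln(1.684) / 0.192 = 0.5213 / 0.192 = 2.7151
A = e^2.7151 ≈ 15.11 km²

15.1 km²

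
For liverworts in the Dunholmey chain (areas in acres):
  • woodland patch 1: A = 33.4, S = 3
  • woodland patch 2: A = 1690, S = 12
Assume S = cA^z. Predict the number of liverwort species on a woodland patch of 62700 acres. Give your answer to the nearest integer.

z = ln(12/3) / ln(1690/33.4) = 1.3863 / 3.9239 = 0.3533
c = 3 / 33.4^0.3533 = 3 / 3.454 = 0.8685
S₃ = 0.8685 × 62700^0.3533 = 0.8685 × 49.53 ≈ 43.02

43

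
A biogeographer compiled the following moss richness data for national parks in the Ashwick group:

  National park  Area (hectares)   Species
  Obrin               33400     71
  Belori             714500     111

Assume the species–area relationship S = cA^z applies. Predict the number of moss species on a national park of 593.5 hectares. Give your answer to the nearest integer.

z = ln(111/71) / ln(714500/33400) = 0.4469 / 3.0630 = 0.1459
c = 71 / 33400^0.1459 = 71 / 4.57 = 15.53
S₃ = 15.53 × 593.5^0.1459 = 15.53 × 2.539 ≈ 39.44

39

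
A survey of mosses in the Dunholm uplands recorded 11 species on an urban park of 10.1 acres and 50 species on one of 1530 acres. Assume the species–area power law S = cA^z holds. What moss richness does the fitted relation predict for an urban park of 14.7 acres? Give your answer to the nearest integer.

z = ln(50/11) / ln(1530/10.1) = 1.5141 / 5.0205 = 0.3016
c = 11 / 10.1^0.3016 = 11 / 2.009 = 5.476
S₃ = 5.476 × 14.7^0.3016 = 5.476 × 2.249 ≈ 12.32

12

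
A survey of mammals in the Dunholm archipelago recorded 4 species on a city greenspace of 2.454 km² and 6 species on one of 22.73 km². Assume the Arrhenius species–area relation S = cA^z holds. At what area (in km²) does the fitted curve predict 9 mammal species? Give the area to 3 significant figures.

z = ln(6/4) / ln(22.73/2.454) = 0.4055 / 2.2260 = 0.1822
c = 4 / 2.454^0.1822 = 4 / 1.178 = 3.397
A = (9/3.397)^(1/0.1822) ⇒ ln A = ln(2.65)/0.1822 = 5.3497
A = e^5.3497 ≈ 210.5 km²

211 km²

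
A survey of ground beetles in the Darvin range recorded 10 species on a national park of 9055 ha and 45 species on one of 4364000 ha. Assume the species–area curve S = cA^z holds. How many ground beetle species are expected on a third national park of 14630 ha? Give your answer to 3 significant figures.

z = ln(45/10) / ln(4364000/9055) = 1.5041 / 6.1778 = 0.2435
c = 10 / 9055^0.2435 = 10 / 9.191 = 1.088
S₃ = 1.088 × 14630^0.2435 = 1.088 × 10.33 ≈ 11.24

11.2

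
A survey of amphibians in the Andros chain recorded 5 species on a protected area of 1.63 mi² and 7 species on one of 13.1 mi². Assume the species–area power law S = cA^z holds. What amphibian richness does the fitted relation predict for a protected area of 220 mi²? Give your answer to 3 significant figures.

z = ln(7/5) / ln(13.1/1.63) = 0.3365 / 2.0840 = 0.1615
c = 5 / 1.63^0.1615 = 5 / 1.082 = 4.621
S₃ = 4.621 × 220^0.1615 = 4.621 × 2.389 ≈ 11.04

11.0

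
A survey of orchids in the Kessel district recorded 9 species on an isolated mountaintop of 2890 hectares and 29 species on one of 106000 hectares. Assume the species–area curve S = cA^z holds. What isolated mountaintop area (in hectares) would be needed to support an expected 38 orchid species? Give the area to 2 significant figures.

z = ln(29/9) / ln(106000/2890) = 1.1701 / 3.6022 = 0.3248
c = 9 / 2890^0.3248 = 9 / 13.31 = 0.6762
A = (38/0.6762)^(1/0.3248) ⇒ ln A = ln(56.2)/0.3248 = 12.4033
A = e^12.4033 ≈ 243607 hectares

240000 hectares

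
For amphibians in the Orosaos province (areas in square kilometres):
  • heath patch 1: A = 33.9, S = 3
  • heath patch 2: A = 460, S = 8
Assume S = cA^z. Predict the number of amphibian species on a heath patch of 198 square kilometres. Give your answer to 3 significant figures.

5.83

z = ln(8/3) / ln(460/33.9) = 0.9808 / 2.6078 = 0.3761
c = 3 / 33.9^0.3761 = 3 / 3.763 = 0.7973
S₃ = 0.7973 × 198^0.3761 = 0.7973 × 7.308 ≈ 5.826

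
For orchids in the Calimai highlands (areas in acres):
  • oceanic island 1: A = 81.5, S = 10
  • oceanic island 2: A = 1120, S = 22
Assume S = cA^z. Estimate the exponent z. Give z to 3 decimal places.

0.301

Taking logs: ln S = ln c + z ln A, so z = (ln S₂ − ln S₁)/(ln A₂ − ln A₁).
z = ln(22/10) / ln(1120/81.5) = ln(2.2) / ln(13.74) = 0.7885 / 2.6205 = 0.3009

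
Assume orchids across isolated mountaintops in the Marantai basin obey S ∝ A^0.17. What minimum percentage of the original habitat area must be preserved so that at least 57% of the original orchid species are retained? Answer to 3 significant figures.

3.66%

Need (A_new/A_old)^0.17 = 0.57, so A_new/A_old = 0.57^(1/0.17) = 0.57^5.882
ln(A_new/A_old) = ln 0.57 / 0.17 = -0.5621 / 0.17 = -3.3066
A_new/A_old = e^-3.3066 ≈ 0.03664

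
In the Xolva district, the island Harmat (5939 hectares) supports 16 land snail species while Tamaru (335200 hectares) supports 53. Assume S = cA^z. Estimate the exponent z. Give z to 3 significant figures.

0.297

Taking logs: ln S = ln c + z ln A, so z = (ln S₂ − ln S₁)/(ln A₂ − ln A₁).
z = ln(53/16) / ln(335200/5939) = ln(3.312) / ln(56.44) = 1.1977 / 4.0332 = 0.2970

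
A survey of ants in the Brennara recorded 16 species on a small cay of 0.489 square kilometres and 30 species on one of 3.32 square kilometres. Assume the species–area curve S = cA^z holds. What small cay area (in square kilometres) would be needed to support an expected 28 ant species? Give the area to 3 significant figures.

z = ln(30/16) / ln(3.32/0.489) = 0.6286 / 1.9154 = 0.3282
c = 16 / 0.489^0.3282 = 16 / 0.7907 = 20.23
A = (28/20.23)^(1/0.3282) ⇒ ln A = ln(1.384)/0.3282 = 0.9897
A = e^0.9897 ≈ 2.691 square kilometres

2.69 square kilometres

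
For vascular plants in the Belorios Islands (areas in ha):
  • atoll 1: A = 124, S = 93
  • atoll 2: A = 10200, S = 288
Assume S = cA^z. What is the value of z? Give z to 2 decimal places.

0.26

Taking logs: ln S = ln c + z ln A, so z = (ln S₂ − ln S₁)/(ln A₂ − ln A₁).
z = ln(288/93) / ln(10200/124) = ln(3.097) / ln(82.26) = 1.1304 / 4.4099 = 0.2563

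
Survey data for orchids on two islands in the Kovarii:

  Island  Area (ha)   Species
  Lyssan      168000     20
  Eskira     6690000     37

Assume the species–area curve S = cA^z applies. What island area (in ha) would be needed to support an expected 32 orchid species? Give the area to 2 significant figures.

z = ln(37/20) / ln(6690000/168000) = 0.6152 / 3.6844 = 0.1670
c = 20 / 168000^0.1670 = 20 / 7.455 = 2.683
A = (32/2.683)^(1/0.1670) ⇒ ln A = ln(11.93)/0.1670 = 14.8466
A = e^14.8466 ≈ 2804163 ha

2800000 ha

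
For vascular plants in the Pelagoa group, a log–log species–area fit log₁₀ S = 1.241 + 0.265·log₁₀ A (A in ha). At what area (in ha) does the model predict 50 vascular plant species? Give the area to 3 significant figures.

50 = 17.42 × A^0.265  ⇒  A^0.265 = 50/17.42 = 2.871
ln A = ln(2.871) / 0.265 = 1.0545 / 0.265 = 3.9793
A = e^3.9793 ≈ 53.48 ha

53.5 ha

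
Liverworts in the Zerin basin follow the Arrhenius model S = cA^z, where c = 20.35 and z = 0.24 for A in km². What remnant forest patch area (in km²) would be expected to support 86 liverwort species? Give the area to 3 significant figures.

86 = 20.35 × A^0.24  ⇒  A^0.24 = 86/20.35 = 4.226
ln A = ln(4.226) / 0.24 = 1.4413 / 0.24 = 6.0053
A = e^6.0053 ≈ 405.6 km²

406 km²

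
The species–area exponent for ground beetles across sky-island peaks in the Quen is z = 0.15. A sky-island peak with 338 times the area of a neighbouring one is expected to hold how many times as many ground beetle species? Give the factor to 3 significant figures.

2.40

S₂/S₁ = (A₂/A₁)^z = 338^0.15
ln(S₂/S₁) = 0.15 × ln 338 = 0.15 × 5.8230 = 0.8735
S₂/S₁ = e^0.8735 ≈ 2.395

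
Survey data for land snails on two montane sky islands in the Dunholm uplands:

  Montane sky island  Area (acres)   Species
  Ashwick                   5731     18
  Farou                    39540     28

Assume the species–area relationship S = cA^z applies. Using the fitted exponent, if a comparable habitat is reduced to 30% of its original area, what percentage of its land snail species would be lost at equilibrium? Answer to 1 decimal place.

z = ln(28/18) / ln(39540/5731) = 0.4418 / 1.9314 = 0.2288
S_new/S_old = (A_new/A_old)^z = 0.3^0.2288 = exp(0.2288 × -1.2040) = 0.7593
Fraction lost = 1 − 0.7593 = 0.2407

24.1%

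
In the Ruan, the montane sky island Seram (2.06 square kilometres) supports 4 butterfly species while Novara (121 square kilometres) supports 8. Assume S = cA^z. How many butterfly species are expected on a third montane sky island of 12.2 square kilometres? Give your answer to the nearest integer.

z = ln(8/4) / ln(121/2.06) = 0.6931 / 4.0731 = 0.1702
c = 4 / 2.06^0.1702 = 4 / 1.131 = 3.537
S₃ = 3.537 × 12.2^0.1702 = 3.537 × 1.531 ≈ 5.414

5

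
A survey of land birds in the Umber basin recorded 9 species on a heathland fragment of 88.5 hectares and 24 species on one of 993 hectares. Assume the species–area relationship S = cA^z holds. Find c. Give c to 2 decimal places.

1.46

z = ln(S₂/S₁) / ln(A₂/A₁) = ln(24/9) / ln(993/88.5) = 0.9808 / 2.4177 = 0.4057
c = S₁ / A₁^z = 9 / 88.5^0.4057 = 9 / 6.164 = 1.46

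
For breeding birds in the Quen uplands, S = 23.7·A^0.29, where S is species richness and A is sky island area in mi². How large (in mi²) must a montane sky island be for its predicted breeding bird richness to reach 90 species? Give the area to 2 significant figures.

100 mi²

90 = 23.7 × A^0.29  ⇒  A^0.29 = 90/23.7 = 3.797
ln A = ln(3.797) / 0.29 = 1.3343 / 0.29 = 4.6012
A = e^4.6012 ≈ 99.6 mi²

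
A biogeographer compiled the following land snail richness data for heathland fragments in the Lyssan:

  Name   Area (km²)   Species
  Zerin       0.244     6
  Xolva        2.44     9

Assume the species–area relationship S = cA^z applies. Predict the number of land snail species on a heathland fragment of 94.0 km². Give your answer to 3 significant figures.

z = ln(9/6) / ln(2.44/0.244) = 0.4055 / 2.3026 = 0.1761
c = 6 / 0.244^0.1761 = 6 / 0.7801 = 7.692
S₃ = 7.692 × 94^0.1761 = 7.692 × 2.226 ≈ 17.12

17.1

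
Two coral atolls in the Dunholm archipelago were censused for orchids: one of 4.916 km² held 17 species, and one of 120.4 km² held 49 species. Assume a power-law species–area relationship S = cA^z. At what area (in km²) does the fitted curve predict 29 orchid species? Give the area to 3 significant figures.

24.7 km²

z = ln(49/17) / ln(120.4/4.916) = 1.0586 / 3.1983 = 0.3310
c = 17 / 4.916^0.3310 = 17 / 1.694 = 10.04
A = (29/10.04)^(1/0.3310) ⇒ ln A = ln(2.89)/0.3310 = 3.2061
A = e^3.2061 ≈ 24.68 km²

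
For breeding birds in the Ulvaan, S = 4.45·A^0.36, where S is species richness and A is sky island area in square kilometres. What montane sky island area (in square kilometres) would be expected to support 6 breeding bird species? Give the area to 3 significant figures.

6 = 4.45 × A^0.36  ⇒  A^0.36 = 6/4.45 = 1.348
ln A = ln(1.348) / 0.36 = 0.2989 / 0.36 = 0.8302
A = e^0.8302 ≈ 2.294 square kilometres

2.29 square kilometres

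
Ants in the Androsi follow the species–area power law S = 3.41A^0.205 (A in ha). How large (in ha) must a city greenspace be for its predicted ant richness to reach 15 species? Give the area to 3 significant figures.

15 = 3.41 × A^0.205  ⇒  A^0.205 = 15/3.41 = 4.399
ln A = ln(4.399) / 0.205 = 1.4813 / 0.205 = 7.2260
A = e^7.2260 ≈ 1375 ha

1370 ha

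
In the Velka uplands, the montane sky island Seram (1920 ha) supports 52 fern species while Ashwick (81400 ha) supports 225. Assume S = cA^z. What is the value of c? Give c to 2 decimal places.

2.71

z = ln(S₂/S₁) / ln(A₂/A₁) = ln(225/52) / ln(81400/1920) = 1.4649 / 3.7471 = 0.3909
c = S₁ / A₁^z = 52 / 1920^0.3909 = 52 / 19.21 = 2.707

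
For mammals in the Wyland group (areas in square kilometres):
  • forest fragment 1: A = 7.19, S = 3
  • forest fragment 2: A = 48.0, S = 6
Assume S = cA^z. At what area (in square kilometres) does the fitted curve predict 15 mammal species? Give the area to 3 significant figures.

590 square kilometres

z = ln(6/3) / ln(48/7.19) = 0.6931 / 1.8985 = 0.3651
c = 3 / 7.19^0.3651 = 3 / 2.055 = 1.46
A = (15/1.46)^(1/0.3651) ⇒ ln A = ln(10.27)/0.3651 = 6.3809
A = e^6.3809 ≈ 590.5 square kilometres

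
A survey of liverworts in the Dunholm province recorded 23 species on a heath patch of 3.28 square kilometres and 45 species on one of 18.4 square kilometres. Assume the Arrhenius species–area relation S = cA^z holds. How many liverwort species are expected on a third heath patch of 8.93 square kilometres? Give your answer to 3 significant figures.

z = ln(45/23) / ln(18.4/3.28) = 0.6712 / 1.7245 = 0.3892
c = 23 / 3.28^0.3892 = 23 / 1.588 = 14.49
S₃ = 14.49 × 8.93^0.3892 = 14.49 × 2.345 ≈ 33.96

34.0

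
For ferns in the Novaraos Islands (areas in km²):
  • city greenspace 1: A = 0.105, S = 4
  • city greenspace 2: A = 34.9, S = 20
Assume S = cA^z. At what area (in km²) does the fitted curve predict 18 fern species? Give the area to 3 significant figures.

z = ln(20/4) / ln(34.9/0.105) = 1.6094 / 5.8063 = 0.2772
c = 4 / 0.105^0.2772 = 4 / 0.5354 = 7.471
A = (18/7.471)^(1/0.2772) ⇒ ln A = ln(2.409)/0.2772 = 3.1724
A = e^3.1724 ≈ 23.86 km²

23.9 km²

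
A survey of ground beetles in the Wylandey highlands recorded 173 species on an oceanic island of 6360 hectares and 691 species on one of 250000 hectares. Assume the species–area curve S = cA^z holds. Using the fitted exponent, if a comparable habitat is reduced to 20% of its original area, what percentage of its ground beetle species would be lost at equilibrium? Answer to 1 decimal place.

45.5%

z = ln(691/173) / ln(250000/6360) = 1.3848 / 3.6714 = 0.3772
S_new/S_old = (A_new/A_old)^z = 0.2^0.3772 = exp(0.3772 × -1.6094) = 0.5449
Fraction lost = 1 − 0.5449 = 0.4551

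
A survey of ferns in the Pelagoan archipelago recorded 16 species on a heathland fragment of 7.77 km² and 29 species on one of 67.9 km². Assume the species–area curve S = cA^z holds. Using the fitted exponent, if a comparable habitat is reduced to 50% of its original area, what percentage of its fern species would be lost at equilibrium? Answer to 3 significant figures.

z = ln(29/16) / ln(67.9/7.77) = 0.5947 / 2.1678 = 0.2743
S_new/S_old = (A_new/A_old)^z = 0.5^0.2743 = exp(0.2743 × -0.6931) = 0.8268
Fraction lost = 1 − 0.8268 = 0.1732

17.3%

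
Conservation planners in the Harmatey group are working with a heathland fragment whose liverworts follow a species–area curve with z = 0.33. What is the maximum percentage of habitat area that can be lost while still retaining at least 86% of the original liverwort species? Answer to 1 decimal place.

Need (A_new/A_old)^0.33 = 0.86, so A_new/A_old = 0.86^(1/0.33) = 0.86^3.03
ln(A_new/A_old) = ln 0.86 / 0.33 = -0.1508 / 0.33 = -0.4570
A_new/A_old = e^-0.4570 ≈ 0.6332
Fraction that can be lost = 1 − 0.6332 = 0.3668

36.7%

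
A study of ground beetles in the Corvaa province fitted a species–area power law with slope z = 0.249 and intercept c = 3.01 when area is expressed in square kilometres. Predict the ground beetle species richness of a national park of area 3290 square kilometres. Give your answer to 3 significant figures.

S = 3.01 × 3290^0.249
ln S = ln 3.01 + 0.249 × ln 3290 = 1.1019 + 0.249 × 8.0986 = 3.1185
S = e^3.1185 ≈ 22.61

22.6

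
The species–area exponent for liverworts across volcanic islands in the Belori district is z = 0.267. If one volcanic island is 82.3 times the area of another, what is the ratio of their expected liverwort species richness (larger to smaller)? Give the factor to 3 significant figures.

3.25

S₂/S₁ = (A₂/A₁)^z = 82.3^0.267
ln(S₂/S₁) = 0.267 × ln 82.3 = 0.267 × 4.4104 = 1.1776
S₂/S₁ = e^1.1776 ≈ 3.246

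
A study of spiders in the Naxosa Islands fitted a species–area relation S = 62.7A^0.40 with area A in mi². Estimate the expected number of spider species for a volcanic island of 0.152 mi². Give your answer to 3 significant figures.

S = 62.7 × 0.152^0.4 = 62.7 × 0.4707 ≈ 29.51

29.5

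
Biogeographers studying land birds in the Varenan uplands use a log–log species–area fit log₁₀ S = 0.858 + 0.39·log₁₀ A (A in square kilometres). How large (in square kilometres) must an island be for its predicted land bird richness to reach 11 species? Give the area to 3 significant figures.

2.95 square kilometres

11 = 7.211 × A^0.39  ⇒  A^0.39 = 11/7.211 = 1.525
ln A = ln(1.525) / 0.39 = 0.4223 / 0.39 = 1.0828
A = e^1.0828 ≈ 2.953 square kilometres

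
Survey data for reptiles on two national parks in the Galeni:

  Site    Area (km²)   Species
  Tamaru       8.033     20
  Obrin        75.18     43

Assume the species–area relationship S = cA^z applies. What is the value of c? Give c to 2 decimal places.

z = ln(S₂/S₁) / ln(A₂/A₁) = ln(43/20) / ln(75.18/8.033) = 0.7655 / 2.2363 = 0.3423
c = S₁ / A₁^z = 20 / 8.033^0.3423 = 20 / 2.04 = 9.802

9.80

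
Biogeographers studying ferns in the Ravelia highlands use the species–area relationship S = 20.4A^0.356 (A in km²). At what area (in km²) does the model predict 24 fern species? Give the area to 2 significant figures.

1.6 km²

24 = 20.4 × A^0.356  ⇒  A^0.356 = 24/20.4 = 1.176
ln A = ln(1.176) / 0.356 = 0.1625 / 0.356 = 0.4565
A = e^0.4565 ≈ 1.579 km²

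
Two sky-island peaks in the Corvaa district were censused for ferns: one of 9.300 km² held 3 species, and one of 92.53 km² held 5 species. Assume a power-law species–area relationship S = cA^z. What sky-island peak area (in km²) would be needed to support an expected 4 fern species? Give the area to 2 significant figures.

34 km²

z = ln(5/3) / ln(92.53/9.3) = 0.5108 / 2.2975 = 0.2223
c = 3 / 9.3^0.2223 = 3 / 1.642 = 1.827
A = (4/1.827)^(1/0.2223) ⇒ ln A = ln(2.189)/0.2223 = 3.5239
A = e^3.5239 ≈ 33.92 km²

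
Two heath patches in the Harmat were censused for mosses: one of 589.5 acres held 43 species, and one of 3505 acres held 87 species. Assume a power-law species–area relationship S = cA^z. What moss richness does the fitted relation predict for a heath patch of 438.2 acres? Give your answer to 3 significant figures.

38.2

z = ln(87/43) / ln(3505/589.5) = 0.7047 / 1.7827 = 0.3953
c = 43 / 589.5^0.3953 = 43 / 12.45 = 3.454
S₃ = 3.454 × 438.2^0.3953 = 3.454 × 11.07 ≈ 38.24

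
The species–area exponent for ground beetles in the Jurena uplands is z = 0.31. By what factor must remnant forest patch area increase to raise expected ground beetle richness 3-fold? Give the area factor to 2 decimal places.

34.60

(A₂/A₁)^0.31 = 3, so A₂/A₁ = 3^(1/0.31) = 3^3.226
ln(A₂/A₁) = ln 3 / 0.31 = 1.0986 / 0.31 = 3.5439
A₂/A₁ = e^3.5439 ≈ 34.6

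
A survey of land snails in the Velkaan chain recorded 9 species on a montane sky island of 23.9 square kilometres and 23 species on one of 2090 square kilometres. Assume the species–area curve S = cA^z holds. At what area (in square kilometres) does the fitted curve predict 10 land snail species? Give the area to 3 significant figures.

39.5 square kilometres

z = ln(23/9) / ln(2090/23.9) = 0.9383 / 4.4710 = 0.2099
c = 9 / 23.9^0.2099 = 9 / 1.947 = 4.624
A = (10/4.624)^(1/0.2099) ⇒ ln A = ln(2.163)/0.2099 = 3.6759
A = e^3.6759 ≈ 39.49 square kilometres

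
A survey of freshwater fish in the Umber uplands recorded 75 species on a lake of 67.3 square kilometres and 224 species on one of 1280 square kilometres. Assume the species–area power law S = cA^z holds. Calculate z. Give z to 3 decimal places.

Taking logs: ln S = ln c + z ln A, so z = (ln S₂ − ln S₁)/(ln A₂ − ln A₁).
z = ln(224/75) / ln(1280/67.3) = ln(2.987) / ln(19.02) = 1.0942 / 2.9455 = 0.3715

0.371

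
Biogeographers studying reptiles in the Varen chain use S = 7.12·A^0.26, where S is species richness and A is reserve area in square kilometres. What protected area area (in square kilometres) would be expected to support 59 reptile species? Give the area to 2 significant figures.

3400 square kilometres

59 = 7.12 × A^0.26  ⇒  A^0.26 = 59/7.12 = 8.287
ln A = ln(8.287) / 0.26 = 2.1146 / 0.26 = 8.1332
A = e^8.1332 ≈ 3406 square kilometres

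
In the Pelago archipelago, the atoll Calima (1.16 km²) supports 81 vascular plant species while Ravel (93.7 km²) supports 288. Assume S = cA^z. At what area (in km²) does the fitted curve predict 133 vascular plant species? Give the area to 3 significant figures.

6.46 km²

z = ln(288/81) / ln(93.7/1.16) = 1.2685 / 4.3917 = 0.2888
c = 81 / 1.16^0.2888 = 81 / 1.044 = 77.6
A = (133/77.6)^(1/0.2888) ⇒ ln A = ln(1.714)/0.2888 = 1.8653
A = e^1.8653 ≈ 6.458 km²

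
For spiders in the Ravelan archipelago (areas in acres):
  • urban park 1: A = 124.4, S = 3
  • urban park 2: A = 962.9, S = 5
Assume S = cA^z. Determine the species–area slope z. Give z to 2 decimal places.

0.25

Taking logs: ln S = ln c + z ln A, so z = (ln S₂ − ln S₁)/(ln A₂ − ln A₁).
z = ln(5/3) / ln(962.9/124.4) = ln(1.667) / ln(7.74) = 0.5108 / 2.0464 = 0.2496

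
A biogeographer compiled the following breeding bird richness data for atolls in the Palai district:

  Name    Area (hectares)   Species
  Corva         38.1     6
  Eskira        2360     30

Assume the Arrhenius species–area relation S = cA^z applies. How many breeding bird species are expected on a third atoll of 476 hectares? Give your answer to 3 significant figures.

z = ln(30/6) / ln(2360/38.1) = 1.6094 / 4.1262 = 0.3901
c = 6 / 38.1^0.3901 = 6 / 4.137 = 1.45
S₃ = 1.45 × 476^0.3901 = 1.45 × 11.08 ≈ 16.07

16.1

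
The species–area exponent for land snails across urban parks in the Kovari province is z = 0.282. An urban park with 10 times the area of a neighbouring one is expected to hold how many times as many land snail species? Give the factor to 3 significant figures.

1.91

S₂/S₁ = (A₂/A₁)^z = 10^0.282
ln(S₂/S₁) = 0.282 × ln 10 = 0.282 × 2.3026 = 0.6493
S₂/S₁ = e^0.6493 ≈ 1.914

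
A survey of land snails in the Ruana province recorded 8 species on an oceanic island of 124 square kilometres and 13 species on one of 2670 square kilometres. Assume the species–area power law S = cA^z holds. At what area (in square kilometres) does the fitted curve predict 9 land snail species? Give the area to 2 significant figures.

260 square kilometres

z = ln(13/8) / ln(2670/124) = 0.4855 / 3.0696 = 0.1582
c = 8 / 124^0.1582 = 8 / 2.143 = 3.732
A = (9/3.732)^(1/0.1582) ⇒ ln A = ln(2.411)/0.1582 = 5.5649
A = e^5.5649 ≈ 261.1 square kilometres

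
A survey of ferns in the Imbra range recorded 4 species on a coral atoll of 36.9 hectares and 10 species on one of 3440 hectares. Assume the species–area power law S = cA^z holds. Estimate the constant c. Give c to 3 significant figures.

z = ln(S₂/S₁) / ln(A₂/A₁) = ln(10/4) / ln(3440/36.9) = 0.9163 / 4.5350 = 0.2020
c = S₁ / A₁^z = 4 / 36.9^0.2020 = 4 / 2.073 = 1.93

1.93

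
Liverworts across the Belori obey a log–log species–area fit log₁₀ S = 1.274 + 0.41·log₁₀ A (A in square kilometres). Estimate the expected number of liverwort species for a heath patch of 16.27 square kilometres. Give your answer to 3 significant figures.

S = 18.79 × 16.27^0.41
ln S = ln 18.79 + 0.41 × ln 16.27 = 2.9335 + 0.41 × 2.7893 = 4.0771
S = e^4.0771 ≈ 58.98

59.0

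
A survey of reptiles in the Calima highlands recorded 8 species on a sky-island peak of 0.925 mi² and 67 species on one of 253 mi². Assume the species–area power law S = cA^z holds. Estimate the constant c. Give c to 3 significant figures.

z = ln(S₂/S₁) / ln(A₂/A₁) = ln(67/8) / ln(253/0.925) = 2.1253 / 5.6114 = 0.3787
c = S₁ / A₁^z = 8 / 0.925^0.3787 = 8 / 0.9709 = 8.24

8.24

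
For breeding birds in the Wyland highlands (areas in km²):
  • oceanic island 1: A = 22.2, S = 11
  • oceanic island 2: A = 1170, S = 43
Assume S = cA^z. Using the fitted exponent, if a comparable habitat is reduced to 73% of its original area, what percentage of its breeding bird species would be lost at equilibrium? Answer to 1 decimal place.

10.3%

z = ln(43/11) / ln(1170/22.2) = 1.3633 / 3.9647 = 0.3439
S_new/S_old = (A_new/A_old)^z = 0.73^0.3439 = exp(0.3439 × -0.3147) = 0.8974
Fraction lost = 1 − 0.8974 = 0.1026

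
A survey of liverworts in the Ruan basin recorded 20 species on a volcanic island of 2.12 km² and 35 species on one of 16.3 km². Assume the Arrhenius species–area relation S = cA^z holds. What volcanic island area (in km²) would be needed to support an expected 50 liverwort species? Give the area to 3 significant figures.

59.8 km²

z = ln(35/20) / ln(16.3/2.12) = 0.5596 / 2.0397 = 0.2744
c = 20 / 2.12^0.2744 = 20 / 1.229 = 16.27
A = (50/16.27)^(1/0.2744) ⇒ ln A = ln(3.072)/0.2744 = 4.0912
A = e^4.0912 ≈ 59.81 km²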